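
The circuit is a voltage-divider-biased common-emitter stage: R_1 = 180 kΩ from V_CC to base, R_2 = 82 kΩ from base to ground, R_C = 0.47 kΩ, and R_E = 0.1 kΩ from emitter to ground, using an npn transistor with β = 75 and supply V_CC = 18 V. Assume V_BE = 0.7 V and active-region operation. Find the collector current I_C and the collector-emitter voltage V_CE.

I_C ≈ 5.8 mA, V_CE ≈ 15 V

Thevenize the base divider: V_Th = V_CC·R_2/(R_1+R_2) = 18×82/262 = 5.63 V, R_Th = R_1‖R_2 = 56.3 kΩ.
Base-emitter loop: V_Th = I_B·R_Th + V_BE + (β+1)I_B·R_E, so I_B = (5.63 − 0.7) / (56.3 + 76×0.1) = 0.0772 mA.
I_C = β·I_B = 75×0.0772 = 5.79 mA, and I_E = (β+1)I_B = 5.86 mA.
V_CE = V_CC − I_C·R_C − I_E·R_E = 18 − 5.79×0.47 − 5.86×0.1 = 14.7 V.
V_CE = 14.7 V > 0.2 V confirms active-region operation.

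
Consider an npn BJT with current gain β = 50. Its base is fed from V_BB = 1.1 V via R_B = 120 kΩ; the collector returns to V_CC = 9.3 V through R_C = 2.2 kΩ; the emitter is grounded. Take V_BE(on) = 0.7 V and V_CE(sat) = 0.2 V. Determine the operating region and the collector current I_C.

Assume active. Base-emitter loop: I_B = (V_BB − V_BE)/R_B = (1.1 − 0.7)/120 = 0.00333 mA.
I_C = β·I_B = 50×0.00333 = 0.167 mA.
V_CE = V_CC − I_C·R_C = 9.3 − 0.167×2.2 = 8.93 V > V_CE(sat), so the active-region assumption holds.

active; I_C ≈ 0.17 mA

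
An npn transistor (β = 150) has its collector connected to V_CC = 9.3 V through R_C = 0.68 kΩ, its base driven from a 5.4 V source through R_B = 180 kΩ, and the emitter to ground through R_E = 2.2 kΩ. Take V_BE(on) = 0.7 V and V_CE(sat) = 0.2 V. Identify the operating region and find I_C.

active; I_C ≈ 1.4 mA

Assume active. Base-emitter loop: I_B = (V_BB − V_BE)/(R_B + (β+1)R_E) = (5.4 − 0.7)/(180 + 151×2.2) = 0.00918 mA.
I_C = β·I_B = 150×0.00918 = 1.38 mA.
V_CE = V_CC − I_C·R_C − I_E·R_E = 9.3 − 1.38×0.68 − 1.39×2.2 = 5.32 V > V_CE(sat), so the active-region assumption holds.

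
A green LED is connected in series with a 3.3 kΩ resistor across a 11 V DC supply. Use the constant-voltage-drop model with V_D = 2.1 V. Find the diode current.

I ≈ 2.7 mA

KVL around the loop: 11 = V_D + I·R = 2.1 + I × 3.3 kΩ.
So I = (11 − 2.1) / 3.3 kΩ = 8.9 / 3.3 = 2.7 mA.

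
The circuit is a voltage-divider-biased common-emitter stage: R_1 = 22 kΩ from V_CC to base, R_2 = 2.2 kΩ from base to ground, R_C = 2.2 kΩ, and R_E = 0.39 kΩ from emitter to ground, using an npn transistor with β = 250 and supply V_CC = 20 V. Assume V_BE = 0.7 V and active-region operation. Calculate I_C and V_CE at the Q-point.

I_C ≈ 2.8 mA, V_CE ≈ 13 V

Thevenize the base divider: V_Th = V_CC·R_2/(R_1+R_2) = 20×2.2/24.2 = 1.82 V, R_Th = R_1‖R_2 = 2 kΩ.
Base-emitter loop: V_Th = I_B·R_Th + V_BE + (β+1)I_B·R_E, so I_B = (1.82 − 0.7) / (2 + 251×0.39) = 0.0112 mA.
I_C = β·I_B = 250×0.0112 = 2.8 mA, and I_E = (β+1)I_B = 2.81 mA.
V_CE = V_CC − I_C·R_C − I_E·R_E = 20 − 2.8×2.2 − 2.81×0.39 = 12.7 V.
V_CE = 12.7 V > 0.2 V confirms active-region operation.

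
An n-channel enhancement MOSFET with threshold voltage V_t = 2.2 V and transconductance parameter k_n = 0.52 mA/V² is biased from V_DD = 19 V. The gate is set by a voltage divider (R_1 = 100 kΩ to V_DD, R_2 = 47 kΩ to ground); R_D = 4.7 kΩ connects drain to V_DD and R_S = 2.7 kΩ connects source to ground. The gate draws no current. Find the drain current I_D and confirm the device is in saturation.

V_G = V_DD·R_2/(R_1+R_2) = 19×47/147 = 6.07 V.
Assume saturation: I_D = (k_n/2)(V_GS − V_t)² with V_GS = V_G − I_D·R_S = 6.07 − 2.7·I_D.
Substituting gives 1.9·I_D² − 6.44·I_D + 3.9 = 0, with roots I_D = 0.79 or 2.61 mA.
The root I_D = 2.61 mA gives V_GS = -0.967 V ≤ V_t, so take I_D = 0.79 mA.
Then V_GS = 3.94 V and V_DS = V_DD − I_D(R_D+R_S) = 19 − 0.79×7.4 = 13.2 V.
Saturation requires V_DS ≥ V_GS − V_t = 1.74 V; 13.2 ≥ 1.74 ✓.

I_D ≈ 0.79 mA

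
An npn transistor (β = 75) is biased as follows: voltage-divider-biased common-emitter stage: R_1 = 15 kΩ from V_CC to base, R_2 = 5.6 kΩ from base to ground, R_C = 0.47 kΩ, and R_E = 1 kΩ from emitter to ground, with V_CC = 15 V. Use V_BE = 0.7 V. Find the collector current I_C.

Thevenize the base divider: V_Th = V_CC·R_2/(R_1+R_2) = 15×5.6/20.6 = 4.08 V, R_Th = R_1‖R_2 = 4.08 kΩ.
Base-emitter loop: V_Th = I_B·R_Th + V_BE + (β+1)I_B·R_E, so I_B = (4.08 − 0.7) / (4.08 + 76×1) = 0.0422 mA.
I_C = β·I_B = 75×0.0422 = 3.16 mA, and I_E = (β+1)I_B = 3.21 mA.
V_CE = V_CC − I_C·R_C − I_E·R_E = 15 − 3.16×0.47 − 3.21×1 = 10.3 V.
V_CE = 10.3 V > 0.2 V confirms active-region operation.

I_C ≈ 3.2 mA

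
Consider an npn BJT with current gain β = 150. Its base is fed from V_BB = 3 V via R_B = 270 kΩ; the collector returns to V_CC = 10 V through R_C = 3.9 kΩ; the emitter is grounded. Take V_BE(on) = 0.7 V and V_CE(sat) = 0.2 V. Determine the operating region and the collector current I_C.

active; I_C ≈ 1.3 mA

Assume active. Base-emitter loop: I_B = (V_BB − V_BE)/R_B = (3 − 0.7)/270 = 0.00852 mA.
I_C = β·I_B = 150×0.00852 = 1.28 mA.
V_CE = V_CC − I_C·R_C = 10 − 1.28×3.9 = 5.02 V > V_CE(sat), so the active-region assumption holds.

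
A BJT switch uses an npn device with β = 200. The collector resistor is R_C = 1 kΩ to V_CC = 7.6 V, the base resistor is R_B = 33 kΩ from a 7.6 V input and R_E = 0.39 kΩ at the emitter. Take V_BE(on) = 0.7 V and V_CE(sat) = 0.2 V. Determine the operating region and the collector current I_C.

Assume active: I_B = (7.6 − 0.7)/(33 + 201×0.39) = 0.0619 mA, I_C = β·I_B = 12.4 mA.
Then V_CE = 7.6 − 12.4×1 − 12.5×0.39 = -9.64 V < 0.2 V — the active assumption fails.
Re-solve with V_CE = 0.2 V. KCL at the emitter: V_E/R_E = (V_BB−0.7−V_E)/R_B + (V_CC−0.2−V_E)/R_C, giving V_E = 2.12 V.
I_C = (V_CC − 0.2 − V_E)/R_C = (7.4 − 2.12)/1 = 5.28 mA.
Check: I_B = (6.9 − 2.12)/33 = 0.145 mA, and β·I_B = 29 mA > I_C, confirming saturation.

saturation; I_C ≈ 5.3 mA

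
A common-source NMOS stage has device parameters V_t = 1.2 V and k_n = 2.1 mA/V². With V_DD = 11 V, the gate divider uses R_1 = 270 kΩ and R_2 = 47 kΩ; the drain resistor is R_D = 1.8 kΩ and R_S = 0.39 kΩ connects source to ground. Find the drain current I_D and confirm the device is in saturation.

V_G = V_DD·R_2/(R_1+R_2) = 11×47/317 = 1.63 V.
Assume saturation: I_D = (k_n/2)(V_GS − V_t)² with V_GS = V_G − I_D·R_S = 1.63 − 0.39·I_D.
Substituting gives 0.16·I_D² − 1.35·I_D + 0.195 = 0, with roots I_D = 0.147 or 8.32 mA.
The root I_D = 8.32 mA gives V_GS = -1.62 V ≤ V_t, so take I_D = 0.147 mA.
Then V_GS = 1.57 V and V_DS = V_DD − I_D(R_D+R_S) = 11 − 0.147×2.19 = 10.7 V.
Saturation requires V_DS ≥ V_GS − V_t = 0.374 V; 10.7 ≥ 0.374 ✓.

I_D ≈ 0.15 mA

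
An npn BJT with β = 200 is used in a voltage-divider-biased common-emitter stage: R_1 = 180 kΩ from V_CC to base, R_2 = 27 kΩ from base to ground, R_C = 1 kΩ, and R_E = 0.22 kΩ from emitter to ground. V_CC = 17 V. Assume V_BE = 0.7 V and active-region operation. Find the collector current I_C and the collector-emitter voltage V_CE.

Thevenize the base divider: V_Th = V_CC·R_2/(R_1+R_2) = 17×27/207 = 2.22 V, R_Th = R_1‖R_2 = 23.5 kΩ.
Base-emitter loop: V_Th = I_B·R_Th + V_BE + (β+1)I_B·R_E, so I_B = (2.22 − 0.7) / (23.5 + 201×0.22) = 0.0224 mA.
I_C = β·I_B = 200×0.0224 = 4.48 mA, and I_E = (β+1)I_B = 4.51 mA.
V_CE = V_CC − I_C·R_C − I_E·R_E = 17 − 4.48×1 − 4.51×0.22 = 11.5 V.
V_CE = 11.5 V > 0.2 V confirms active-region operation.

I_C ≈ 4.5 mA, V_CE ≈ 12 V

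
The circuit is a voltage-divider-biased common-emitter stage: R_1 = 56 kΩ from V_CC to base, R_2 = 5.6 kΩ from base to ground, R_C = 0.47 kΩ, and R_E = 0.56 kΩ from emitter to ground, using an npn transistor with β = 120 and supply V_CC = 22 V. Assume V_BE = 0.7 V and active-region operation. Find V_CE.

V_CE ≈ 20 V

Thevenize the base divider: V_Th = V_CC·R_2/(R_1+R_2) = 22×5.6/61.6 = 2 V, R_Th = R_1‖R_2 = 5.09 kΩ.
Base-emitter loop: V_Th = I_B·R_Th + V_BE + (β+1)I_B·R_E, so I_B = (2 − 0.7) / (5.09 + 121×0.56) = 0.0178 mA.
I_C = β·I_B = 120×0.0178 = 2.14 mA, and I_E = (β+1)I_B = 2.16 mA.
V_CE = V_CC − I_C·R_C − I_E·R_E = 22 − 2.14×0.47 − 2.16×0.56 = 19.8 V.
V_CE = 19.8 V > 0.2 V confirms active-region operation.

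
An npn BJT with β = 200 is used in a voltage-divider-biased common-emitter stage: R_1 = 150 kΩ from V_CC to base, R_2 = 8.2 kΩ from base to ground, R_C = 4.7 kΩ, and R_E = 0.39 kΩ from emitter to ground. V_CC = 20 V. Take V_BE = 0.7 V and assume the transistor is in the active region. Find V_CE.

Thevenize the base divider: V_Th = V_CC·R_2/(R_1+R_2) = 20×8.2/158 = 1.04 V, R_Th = R_1‖R_2 = 7.77 kΩ.
Base-emitter loop: V_Th = I_B·R_Th + V_BE + (β+1)I_B·R_E, so I_B = (1.04 − 0.7) / (7.77 + 201×0.39) = 0.00391 mA.
I_C = β·I_B = 200×0.00391 = 0.781 mA, and I_E = (β+1)I_B = 0.785 mA.
V_CE = V_CC − I_C·R_C − I_E·R_E = 20 − 0.781×4.7 − 0.785×0.39 = 16 V.
V_CE = 16 V > 0.2 V confirms active-region operation.

V_CE ≈ 16 V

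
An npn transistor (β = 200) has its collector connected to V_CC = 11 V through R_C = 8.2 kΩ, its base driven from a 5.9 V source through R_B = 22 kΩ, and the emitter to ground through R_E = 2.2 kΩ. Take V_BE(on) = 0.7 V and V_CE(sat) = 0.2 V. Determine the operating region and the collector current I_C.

Assume active: I_B = (5.9 − 0.7)/(22 + 201×2.2) = 0.0112 mA, I_C = β·I_B = 2.24 mA.
Then V_CE = 11 − 2.24×8.2 − 2.25×2.2 = -12.3 V < 0.2 V — the active assumption fails.
Re-solve with V_CE = 0.2 V. KCL at the emitter: V_E/R_E = (V_BB−0.7−V_E)/R_B + (V_CC−0.2−V_E)/R_C, giving V_E = 2.5 V.
I_C = (V_CC − 0.2 − V_E)/R_C = (10.8 − 2.5)/8.2 = 1.01 mA.
Check: I_B = (5.2 − 2.5)/22 = 0.123 mA, and β·I_B = 24.6 mA > I_C, confirming saturation.

saturation; I_C ≈ 1 mA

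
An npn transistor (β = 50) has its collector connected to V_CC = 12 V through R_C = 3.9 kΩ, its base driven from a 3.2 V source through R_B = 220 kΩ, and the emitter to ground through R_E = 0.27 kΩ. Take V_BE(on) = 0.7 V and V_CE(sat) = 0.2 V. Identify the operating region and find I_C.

Assume active. Base-emitter loop: I_B = (V_BB − V_BE)/(R_B + (β+1)R_E) = (3.2 − 0.7)/(220 + 51×0.27) = 0.0107 mA.
I_C = β·I_B = 50×0.0107 = 0.535 mA.
V_CE = V_CC − I_C·R_C − I_E·R_E = 12 − 0.535×3.9 − 0.545×0.27 = 9.77 V > V_CE(sat), so the active-region assumption holds.

active; I_C ≈ 0.53 mA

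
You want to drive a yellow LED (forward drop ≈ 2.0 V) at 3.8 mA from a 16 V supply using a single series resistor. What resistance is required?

R ≈ 3.7 kΩ

The resistor drops V_S − V_D = 16 − 2.0 = 14 V at 3.8 mA.
R = 14 V / 3.8 mA = 3.68 kΩ.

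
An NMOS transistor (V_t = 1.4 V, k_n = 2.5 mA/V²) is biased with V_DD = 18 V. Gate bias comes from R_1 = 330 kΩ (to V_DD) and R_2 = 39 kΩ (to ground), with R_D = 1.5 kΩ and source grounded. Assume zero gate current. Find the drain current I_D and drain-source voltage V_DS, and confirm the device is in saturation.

I_D ≈ 0.32 mA, V_DS ≈ 18 V

V_G = V_DD·R_2/(R_1+R_2) = 18×39/369 = 1.9 V. With the source grounded, V_GS = V_G = 1.9 V.
Assume saturation: I_D = (k_n/2)(V_GS − V_t)² = (2.5/2)×(1.9 − 1.4)² = 1.25×0.502² = 0.316 mA.
V_DS = V_DD − I_D·R_D = 18 − 0.316×1.5 = 17.5 V.
Saturation requires V_DS ≥ V_GS − V_t = 0.502 V; 17.5 ≥ 0.502 ✓.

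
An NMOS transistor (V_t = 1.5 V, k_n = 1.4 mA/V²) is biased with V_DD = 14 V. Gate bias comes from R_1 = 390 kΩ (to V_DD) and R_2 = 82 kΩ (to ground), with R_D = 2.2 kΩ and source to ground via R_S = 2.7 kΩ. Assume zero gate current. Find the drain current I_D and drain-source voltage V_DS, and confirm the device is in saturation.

V_G = V_DD·R_2/(R_1+R_2) = 14×82/472 = 2.43 V.
Assume saturation: I_D = (k_n/2)(V_GS − V_t)² with V_GS = V_G − I_D·R_S = 2.43 − 2.7·I_D.
Substituting gives 5.1·I_D² − 4.52·I_D + 0.608 = 0, with roots I_D = 0.165 or 0.721 mA.
The root I_D = 0.721 mA gives V_GS = 0.485 V ≤ V_t, so take I_D = 0.165 mA.
Then V_GS = 1.99 V and V_DS = V_DD − I_D(R_D+R_S) = 14 − 0.165×4.9 = 13.2 V.
Saturation requires V_DS ≥ V_GS − V_t = 0.486 V; 13.2 ≥ 0.486 ✓.

I_D ≈ 0.17 mA, V_DS ≈ 13 V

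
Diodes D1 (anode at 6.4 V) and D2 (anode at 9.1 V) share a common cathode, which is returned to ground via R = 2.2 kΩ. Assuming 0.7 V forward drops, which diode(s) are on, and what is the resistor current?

Assume both conduct. Then node N would need to be at both 6.4−0.7 = 5.7 V and 9.1−0.7 = 8.4 V, which is impossible.
Assume only D2 conducts: V_N = 9.1 − 0.7 = 8.4 V, so I_R = 8.4/2.2 = 3.82 mA.
Check D1: its anode-to-cathode voltage is 6.4 − 8.4 = -2 V < 0.7 V, so it is off. The assumption is consistent.

Only D2 conducts; I_R ≈ 3.8 mA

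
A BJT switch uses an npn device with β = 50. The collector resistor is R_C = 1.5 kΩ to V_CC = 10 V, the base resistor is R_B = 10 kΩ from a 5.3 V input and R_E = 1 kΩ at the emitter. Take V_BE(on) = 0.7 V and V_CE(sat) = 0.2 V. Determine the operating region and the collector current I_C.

Assume active. Base-emitter loop: I_B = (V_BB − V_BE)/(R_B + (β+1)R_E) = (5.3 − 0.7)/(10 + 51×1) = 0.0754 mA.
I_C = β·I_B = 50×0.0754 = 3.77 mA.
V_CE = V_CC − I_C·R_C − I_E·R_E = 10 − 3.77×1.5 − 3.85×1 = 0.498 V > V_CE(sat), so the active-region assumption holds.

active; I_C ≈ 3.8 mA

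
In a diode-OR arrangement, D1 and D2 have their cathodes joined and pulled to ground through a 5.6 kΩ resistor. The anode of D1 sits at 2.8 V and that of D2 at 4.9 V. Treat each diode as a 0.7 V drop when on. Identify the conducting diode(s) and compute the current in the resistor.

Assume both conduct. Then node N would need to be at both 2.8−0.7 = 2.1 V and 4.9−0.7 = 4.2 V, which is impossible.
Assume only D2 conducts: V_N = 4.9 − 0.7 = 4.2 V, so I_R = 4.2/5.6 = 0.75 mA.
Check D1: its anode-to-cathode voltage is 2.8 − 4.2 = -1.4 V < 0.7 V, so it is off. The assumption is consistent.

Only D2 conducts; I_R ≈ 0.75 mA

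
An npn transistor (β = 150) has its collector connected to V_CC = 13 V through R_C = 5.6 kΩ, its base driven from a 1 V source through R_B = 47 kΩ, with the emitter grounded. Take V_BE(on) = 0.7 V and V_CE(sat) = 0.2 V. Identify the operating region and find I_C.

Assume active. Base-emitter loop: I_B = (V_BB − V_BE)/R_B = (1 − 0.7)/47 = 0.00638 mA.
I_C = β·I_B = 150×0.00638 = 0.957 mA.
V_CE = V_CC − I_C·R_C = 13 − 0.957×5.6 = 7.64 V > V_CE(sat), so the active-region assumption holds.

active; I_C ≈ 0.96 mA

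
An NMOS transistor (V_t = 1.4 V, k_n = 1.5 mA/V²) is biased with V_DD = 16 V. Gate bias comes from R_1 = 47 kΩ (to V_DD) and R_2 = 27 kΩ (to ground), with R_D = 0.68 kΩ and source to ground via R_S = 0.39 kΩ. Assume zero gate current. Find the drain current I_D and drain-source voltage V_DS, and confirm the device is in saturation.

I_D ≈ 4.9 mA, V_DS ≈ 11 V

V_G = V_DD·R_2/(R_1+R_2) = 16×27/74 = 5.84 V.
Assume saturation: I_D = (k_n/2)(V_GS − V_t)² with V_GS = V_G − I_D·R_S = 5.84 − 0.39·I_D.
Substituting gives 0.114·I_D² − 3.6·I_D + 14.8 = 0, with roots I_D = 4.86 or 26.7 mA.
The root I_D = 26.7 mA gives V_GS = -4.56 V ≤ V_t, so take I_D = 4.86 mA.
Then V_GS = 3.94 V and V_DS = V_DD − I_D(R_D+R_S) = 16 − 4.86×1.07 = 10.8 V.
Saturation requires V_DS ≥ V_GS − V_t = 2.54 V; 10.8 ≥ 2.54 ✓.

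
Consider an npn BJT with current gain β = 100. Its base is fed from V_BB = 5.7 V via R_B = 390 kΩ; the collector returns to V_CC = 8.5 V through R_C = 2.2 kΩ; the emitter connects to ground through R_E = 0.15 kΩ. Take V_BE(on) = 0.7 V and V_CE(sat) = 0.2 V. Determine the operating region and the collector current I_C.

Assume active. Base-emitter loop: I_B = (V_BB − V_BE)/(R_B + (β+1)R_E) = (5.7 − 0.7)/(390 + 101×0.15) = 0.0123 mA.
I_C = β·I_B = 100×0.0123 = 1.23 mA.
V_CE = V_CC − I_C·R_C − I_E·R_E = 8.5 − 1.23×2.2 − 1.25×0.15 = 5.6 V > V_CE(sat), so the active-region assumption holds.

active; I_C ≈ 1.2 mA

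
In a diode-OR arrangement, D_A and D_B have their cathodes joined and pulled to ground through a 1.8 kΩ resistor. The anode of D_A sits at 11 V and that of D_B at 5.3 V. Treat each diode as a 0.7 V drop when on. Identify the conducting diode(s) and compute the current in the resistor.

Only D_A conducts; I_R ≈ 5.7 mA

Assume both conduct. Then node N would need to be at both 11−0.7 = 10.3 V and 5.3−0.7 = 4.6 V, which is impossible.
Assume only D_A conducts: V_N = 11 − 0.7 = 10.3 V, so I_R = 10.3/1.8 = 5.72 mA.
Check D_B: its anode-to-cathode voltage is 5.3 − 10.3 = -5 V < 0.7 V, so it is off. The assumption is consistent.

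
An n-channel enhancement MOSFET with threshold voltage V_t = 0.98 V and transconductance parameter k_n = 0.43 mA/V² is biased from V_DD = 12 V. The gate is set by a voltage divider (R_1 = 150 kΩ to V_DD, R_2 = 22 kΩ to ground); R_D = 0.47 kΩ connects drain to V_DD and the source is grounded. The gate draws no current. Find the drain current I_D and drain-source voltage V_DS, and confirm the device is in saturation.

I_D ≈ 0.066 mA, V_DS ≈ 12 V

V_G = V_DD·R_2/(R_1+R_2) = 12×22/172 = 1.53 V. With the source grounded, V_GS = V_G = 1.53 V.
Assume saturation: I_D = (k_n/2)(V_GS − V_t)² = (0.43/2)×(1.53 − 0.98)² = 0.215×0.555² = 0.0662 mA.
V_DS = V_DD − I_D·R_D = 12 − 0.0662×0.47 = 12 V.
Saturation requires V_DS ≥ V_GS − V_t = 0.555 V; 12 ≥ 0.555 ✓.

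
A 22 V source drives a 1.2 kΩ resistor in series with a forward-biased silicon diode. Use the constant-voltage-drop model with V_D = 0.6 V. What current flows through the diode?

KVL around the loop: 22 = V_D + I·R = 0.6 + I × 1.2 kΩ.
So I = (22 − 0.6) / 1.2 kΩ = 21.4 / 1.2 = 17.8 mA.

I ≈ 18 mA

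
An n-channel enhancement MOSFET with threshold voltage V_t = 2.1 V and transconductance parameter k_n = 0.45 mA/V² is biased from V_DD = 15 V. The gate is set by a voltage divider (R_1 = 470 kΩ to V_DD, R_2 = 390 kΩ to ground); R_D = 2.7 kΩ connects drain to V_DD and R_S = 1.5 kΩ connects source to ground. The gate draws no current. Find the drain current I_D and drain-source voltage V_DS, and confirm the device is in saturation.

V_G = V_DD·R_2/(R_1+R_2) = 15×390/860 = 6.8 V.
Assume saturation: I_D = (k_n/2)(V_GS − V_t)² with V_GS = V_G − I_D·R_S = 6.8 − 1.5·I_D.
Substituting gives 0.506·I_D² − 4.17·I_D + 4.98 = 0, with roots I_D = 1.45 or 6.8 mA.
The root I_D = 6.8 mA gives V_GS = -3.4 V ≤ V_t, so take I_D = 1.45 mA.
Then V_GS = 4.63 V and V_DS = V_DD − I_D(R_D+R_S) = 15 − 1.45×4.2 = 8.93 V.
Saturation requires V_DS ≥ V_GS − V_t = 2.53 V; 8.93 ≥ 2.53 ✓.

I_D ≈ 1.4 mA, V_DS ≈ 8.9 V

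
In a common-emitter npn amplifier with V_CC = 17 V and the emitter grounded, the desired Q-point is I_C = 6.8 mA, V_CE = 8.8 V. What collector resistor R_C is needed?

R_C ≈ 1.2 kΩ

Collector loop: V_CC = I_C·R_C + V_CE.
R_C = (V_CC − V_CE)/I_C = (17 − 8.8)/6.8 = 1.21 kΩ.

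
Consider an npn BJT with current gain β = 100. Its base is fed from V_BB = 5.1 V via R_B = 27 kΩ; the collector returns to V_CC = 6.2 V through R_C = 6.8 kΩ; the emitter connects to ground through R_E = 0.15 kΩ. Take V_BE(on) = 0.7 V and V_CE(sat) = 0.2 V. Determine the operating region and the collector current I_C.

Assume active: I_B = (5.1 − 0.7)/(27 + 101×0.15) = 0.104 mA, I_C = β·I_B = 10.4 mA.
Then V_CE = 6.2 − 10.4×6.8 − 10.5×0.15 = -66.4 V < 0.2 V — the active assumption fails.
Re-solve with V_CE = 0.2 V. KCL at the emitter: V_E/R_E = (V_BB−0.7−V_E)/R_B + (V_CC−0.2−V_E)/R_C, giving V_E = 0.153 V.
I_C = (V_CC − 0.2 − V_E)/R_C = (6 − 0.153)/6.8 = 0.86 mA.
Check: I_B = (4.4 − 0.153)/27 = 0.157 mA, and β·I_B = 15.7 mA > I_C, confirming saturation.

saturation; I_C ≈ 0.86 mA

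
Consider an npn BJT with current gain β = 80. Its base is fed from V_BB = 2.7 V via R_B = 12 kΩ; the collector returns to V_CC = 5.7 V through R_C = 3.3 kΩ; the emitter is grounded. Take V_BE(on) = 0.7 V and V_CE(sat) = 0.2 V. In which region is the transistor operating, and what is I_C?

Assume active: I_B = (2.7 − 0.7)/12 = 0.167 mA, giving I_C = β·I_B = 13.3 mA.
But then V_CE = 5.7 − 13.3×3.3 = -38.3 V < V_CE(sat) = 0.2 V — impossible in the active region.
So the transistor is saturated. With V_CE = 0.2 V, I_C = (V_CC − 0.2)/R_C = 5.5/3.3 = 1.67 mA.
Check: β·I_B = 13.3 mA > I_C = 1.67 mA, confirming saturation.

saturation; I_C ≈ 1.7 mA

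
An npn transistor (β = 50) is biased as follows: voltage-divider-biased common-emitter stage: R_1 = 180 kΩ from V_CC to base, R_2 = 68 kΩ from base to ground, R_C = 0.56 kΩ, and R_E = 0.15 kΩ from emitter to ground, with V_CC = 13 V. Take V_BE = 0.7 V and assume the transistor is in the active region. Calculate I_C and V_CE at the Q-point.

I_C ≈ 2.5 mA, V_CE ≈ 11 V

Thevenize the base divider: V_Th = V_CC·R_2/(R_1+R_2) = 13×68/248 = 3.56 V, R_Th = R_1‖R_2 = 49.4 kΩ.
Base-emitter loop: V_Th = I_B·R_Th + V_BE + (β+1)I_B·R_E, so I_B = (3.56 − 0.7) / (49.4 + 51×0.15) = 0.0503 mA.
I_C = β·I_B = 50×0.0503 = 2.51 mA, and I_E = (β+1)I_B = 2.56 mA.
V_CE = V_CC − I_C·R_C − I_E·R_E = 13 − 2.51×0.56 − 2.56×0.15 = 11.2 V.
V_CE = 11.2 V > 0.2 V confirms active-region operation.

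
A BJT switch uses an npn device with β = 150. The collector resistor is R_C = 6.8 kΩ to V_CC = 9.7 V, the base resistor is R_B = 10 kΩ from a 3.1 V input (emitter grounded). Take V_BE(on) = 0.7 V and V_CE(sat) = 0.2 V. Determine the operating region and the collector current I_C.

saturation; I_C ≈ 1.4 mA

Assume active: I_B = (3.1 − 0.7)/10 = 0.24 mA, giving I_C = β·I_B = 36 mA.
But then V_CE = 9.7 − 36×6.8 = -235 V < V_CE(sat) = 0.2 V — impossible in the active region.
So the transistor is saturated. With V_CE = 0.2 V, I_C = (V_CC − 0.2)/R_C = 9.5/6.8 = 1.4 mA.
Check: β·I_B = 36 mA > I_C = 1.4 mA, confirming saturation.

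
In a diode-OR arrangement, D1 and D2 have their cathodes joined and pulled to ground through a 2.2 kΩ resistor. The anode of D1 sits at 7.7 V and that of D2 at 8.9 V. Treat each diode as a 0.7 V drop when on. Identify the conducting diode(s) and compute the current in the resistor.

Assume both conduct. Then node N would need to be at both 7.7−0.7 = 7 V and 8.9−0.7 = 8.2 V, which is impossible.
Assume only D2 conducts: V_N = 8.9 − 0.7 = 8.2 V, so I_R = 8.2/2.2 = 3.73 mA.
Check D1: its anode-to-cathode voltage is 7.7 − 8.2 = -0.5 V < 0.7 V, so it is off. The assumption is consistent.

Only D2 conducts; I_R ≈ 3.7 mA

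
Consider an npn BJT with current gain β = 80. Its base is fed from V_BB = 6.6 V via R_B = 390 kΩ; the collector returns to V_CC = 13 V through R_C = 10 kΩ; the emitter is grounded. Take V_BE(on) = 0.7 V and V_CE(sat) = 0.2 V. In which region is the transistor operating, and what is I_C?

Assume active. Base-emitter loop: I_B = (V_BB − V_BE)/R_B = (6.6 − 0.7)/390 = 0.0151 mA.
I_C = β·I_B = 80×0.0151 = 1.21 mA.
V_CE = V_CC − I_C·R_C = 13 − 1.21×10 = 0.897 V > V_CE(sat), so the active-region assumption holds.

active; I_C ≈ 1.2 mA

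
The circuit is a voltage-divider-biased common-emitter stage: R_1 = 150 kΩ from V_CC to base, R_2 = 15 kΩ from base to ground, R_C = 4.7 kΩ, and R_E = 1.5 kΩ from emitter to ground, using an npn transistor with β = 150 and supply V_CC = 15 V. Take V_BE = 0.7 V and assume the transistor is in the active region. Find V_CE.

Thevenize the base divider: V_Th = V_CC·R_2/(R_1+R_2) = 15×15/165 = 1.36 V, R_Th = R_1‖R_2 = 13.6 kΩ.
Base-emitter loop: V_Th = I_B·R_Th + V_BE + (β+1)I_B·R_E, so I_B = (1.36 − 0.7) / (13.6 + 151×1.5) = 0.00276 mA.
I_C = β·I_B = 150×0.00276 = 0.415 mA, and I_E = (β+1)I_B = 0.417 mA.
V_CE = V_CC − I_C·R_C − I_E·R_E = 15 − 0.415×4.7 − 0.417×1.5 = 12.4 V.
V_CE = 12.4 V > 0.2 V confirms active-region operation.

V_CE ≈ 12 V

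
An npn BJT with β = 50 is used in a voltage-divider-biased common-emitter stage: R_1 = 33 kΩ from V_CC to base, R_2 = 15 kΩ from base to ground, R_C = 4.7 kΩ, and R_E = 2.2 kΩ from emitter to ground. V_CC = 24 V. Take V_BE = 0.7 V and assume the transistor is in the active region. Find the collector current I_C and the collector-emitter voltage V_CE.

Thevenize the base divider: V_Th = V_CC·R_2/(R_1+R_2) = 24×15/48 = 7.5 V, R_Th = R_1‖R_2 = 10.3 kΩ.
Base-emitter loop: V_Th = I_B·R_Th + V_BE + (β+1)I_B·R_E, so I_B = (7.5 − 0.7) / (10.3 + 51×2.2) = 0.0555 mA.
I_C = β·I_B = 50×0.0555 = 2.78 mA, and I_E = (β+1)I_B = 2.83 mA.
V_CE = V_CC − I_C·R_C − I_E·R_E = 24 − 2.78×4.7 − 2.83×2.2 = 4.73 V.
V_CE = 4.73 V > 0.2 V confirms active-region operation.

I_C ≈ 2.8 mA, V_CE ≈ 4.7 V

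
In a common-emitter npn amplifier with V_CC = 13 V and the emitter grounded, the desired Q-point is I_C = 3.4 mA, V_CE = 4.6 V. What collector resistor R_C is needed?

Collector loop: V_CC = I_C·R_C + V_CE.
R_C = (V_CC − V_CE)/I_C = (13 − 4.6)/3.4 = 2.47 kΩ.

R_C ≈ 2.5 kΩ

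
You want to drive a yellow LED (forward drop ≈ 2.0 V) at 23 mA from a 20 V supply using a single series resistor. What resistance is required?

R ≈ 0.78 kΩ

The resistor drops V_S − V_D = 20 − 2.0 = 18 V at 23 mA.
R = 18 V / 23 mA = 0.783 kΩ.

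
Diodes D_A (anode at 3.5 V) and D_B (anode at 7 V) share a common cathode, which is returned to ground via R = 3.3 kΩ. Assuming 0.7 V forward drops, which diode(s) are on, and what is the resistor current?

Only D_B conducts; I_R ≈ 1.9 mA

Assume both conduct. Then node N would need to be at both 3.5−0.7 = 2.8 V and 7−0.7 = 6.3 V, which is impossible.
Assume only D_B conducts: V_N = 7 − 0.7 = 6.3 V, so I_R = 6.3/3.3 = 1.91 mA.
Check D_A: its anode-to-cathode voltage is 3.5 − 6.3 = -2.8 V < 0.7 V, so it is off. The assumption is consistent.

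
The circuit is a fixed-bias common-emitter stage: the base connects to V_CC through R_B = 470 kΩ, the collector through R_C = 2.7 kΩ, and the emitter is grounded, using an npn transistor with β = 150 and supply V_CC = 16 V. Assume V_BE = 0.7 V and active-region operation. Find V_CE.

Base loop: V_CC = I_B·R_B + V_BE, so I_B = (16 − 0.7)/470 kΩ = 0.0326 mA.
In the active region I_C = β·I_B = 150 × 0.0326 = 4.88 mA.
Collector loop: V_CE = V_CC − I_C·R_C = 16 − 4.88×2.7 = 2.82 V.
Since V_CE = 2.82 V > V_CE(sat) ≈ 0.2 V, the transistor is in the active region as assumed.

V_CE ≈ 2.8 V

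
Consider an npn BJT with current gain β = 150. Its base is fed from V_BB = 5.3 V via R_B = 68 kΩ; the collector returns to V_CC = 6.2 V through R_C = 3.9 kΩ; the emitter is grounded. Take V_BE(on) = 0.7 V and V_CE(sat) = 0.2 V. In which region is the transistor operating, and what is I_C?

saturation; I_C ≈ 1.5 mA

Assume active: I_B = (5.3 − 0.7)/68 = 0.0676 mA, giving I_C = β·I_B = 10.1 mA.
But then V_CE = 6.2 − 10.1×3.9 = -33.4 V < V_CE(sat) = 0.2 V — impossible in the active region.
So the transistor is saturated. With V_CE = 0.2 V, I_C = (V_CC − 0.2)/R_C = 6/3.9 = 1.54 mA.
Check: β·I_B = 10.1 mA > I_C = 1.54 mA, confirming saturation.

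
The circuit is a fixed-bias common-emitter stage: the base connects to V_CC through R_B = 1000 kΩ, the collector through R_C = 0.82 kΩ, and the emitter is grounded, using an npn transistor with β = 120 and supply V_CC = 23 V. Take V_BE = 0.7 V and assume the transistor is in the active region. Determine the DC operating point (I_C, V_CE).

I_C ≈ 2.7 mA, V_CE ≈ 21 V

Base loop: V_CC = I_B·R_B + V_BE, so I_B = (23 − 0.7)/1000 kΩ = 0.0223 mA.
In the active region I_C = β·I_B = 120 × 0.0223 = 2.68 mA.
Collector loop: V_CE = V_CC − I_C·R_C = 23 − 2.68×0.82 = 20.8 V.
Since V_CE = 20.8 V > V_CE(sat) ≈ 0.2 V, the transistor is in the active region as assumed.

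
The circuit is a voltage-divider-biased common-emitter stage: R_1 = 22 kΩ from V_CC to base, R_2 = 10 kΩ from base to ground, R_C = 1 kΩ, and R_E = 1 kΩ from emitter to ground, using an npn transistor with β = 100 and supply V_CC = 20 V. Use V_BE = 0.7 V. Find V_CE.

Thevenize the base divider: V_Th = V_CC·R_2/(R_1+R_2) = 20×10/32 = 6.25 V, R_Th = R_1‖R_2 = 6.88 kΩ.
Base-emitter loop: V_Th = I_B·R_Th + V_BE + (β+1)I_B·R_E, so I_B = (6.25 − 0.7) / (6.88 + 101×1) = 0.0514 mA.
I_C = β·I_B = 100×0.0514 = 5.14 mA, and I_E = (β+1)I_B = 5.2 mA.
V_CE = V_CC − I_C·R_C − I_E·R_E = 20 − 5.14×1 − 5.2×1 = 9.66 V.
V_CE = 9.66 V > 0.2 V confirms active-region operation.

V_CE ≈ 9.7 V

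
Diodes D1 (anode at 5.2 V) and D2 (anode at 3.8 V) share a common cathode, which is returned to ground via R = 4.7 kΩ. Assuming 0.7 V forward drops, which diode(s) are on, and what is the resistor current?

Only D1 conducts; I_R ≈ 0.96 mA

Assume both conduct. Then node N would need to be at both 5.2−0.7 = 4.5 V and 3.8−0.7 = 3.1 V, which is impossible.
Assume only D1 conducts: V_N = 5.2 − 0.7 = 4.5 V, so I_R = 4.5/4.7 = 0.957 mA.
Check D2: its anode-to-cathode voltage is 3.8 − 4.5 = -0.7 V < 0.7 V, so it is off. The assumption is consistent.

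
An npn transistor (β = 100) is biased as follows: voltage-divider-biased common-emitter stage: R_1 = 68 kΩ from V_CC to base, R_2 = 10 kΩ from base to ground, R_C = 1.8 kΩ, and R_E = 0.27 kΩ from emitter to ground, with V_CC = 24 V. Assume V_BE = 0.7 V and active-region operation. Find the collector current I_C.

Thevenize the base divider: V_Th = V_CC·R_2/(R_1+R_2) = 24×10/78 = 3.08 V, R_Th = R_1‖R_2 = 8.72 kΩ.
Base-emitter loop: V_Th = I_B·R_Th + V_BE + (β+1)I_B·R_E, so I_B = (3.08 − 0.7) / (8.72 + 101×0.27) = 0.066 mA.
I_C = β·I_B = 100×0.066 = 6.6 mA, and I_E = (β+1)I_B = 6.67 mA.
V_CE = V_CC − I_C·R_C − I_E·R_E = 24 − 6.6×1.8 − 6.67×0.27 = 10.3 V.
V_CE = 10.3 V > 0.2 V confirms active-region operation.

I_C ≈ 6.6 mA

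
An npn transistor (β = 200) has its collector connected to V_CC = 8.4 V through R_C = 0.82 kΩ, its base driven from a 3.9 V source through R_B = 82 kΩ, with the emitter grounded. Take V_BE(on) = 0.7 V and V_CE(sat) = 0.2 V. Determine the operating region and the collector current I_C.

active; I_C ≈ 7.8 mA

Assume active. Base-emitter loop: I_B = (V_BB − V_BE)/R_B = (3.9 − 0.7)/82 = 0.039 mA.
I_C = β·I_B = 200×0.039 = 7.8 mA.
V_CE = V_CC − I_C·R_C = 8.4 − 7.8×0.82 = 2 V > V_CE(sat), so the active-region assumption holds.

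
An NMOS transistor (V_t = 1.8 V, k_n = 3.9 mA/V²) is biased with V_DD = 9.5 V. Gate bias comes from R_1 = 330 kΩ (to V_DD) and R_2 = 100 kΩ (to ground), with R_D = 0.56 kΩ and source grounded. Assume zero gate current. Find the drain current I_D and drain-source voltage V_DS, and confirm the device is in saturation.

I_D ≈ 0.33 mA, V_DS ≈ 9.3 V

V_G = V_DD·R_2/(R_1+R_2) = 9.5×100/430 = 2.21 V. With the source grounded, V_GS = V_G = 2.21 V.
Assume saturation: I_D = (k_n/2)(V_GS − V_t)² = (3.9/2)×(2.21 − 1.8)² = 1.95×0.409² = 0.327 mA.
V_DS = V_DD − I_D·R_D = 9.5 − 0.327×0.56 = 9.32 V.
Saturation requires V_DS ≥ V_GS − V_t = 0.409 V; 9.32 ≥ 0.409 ✓.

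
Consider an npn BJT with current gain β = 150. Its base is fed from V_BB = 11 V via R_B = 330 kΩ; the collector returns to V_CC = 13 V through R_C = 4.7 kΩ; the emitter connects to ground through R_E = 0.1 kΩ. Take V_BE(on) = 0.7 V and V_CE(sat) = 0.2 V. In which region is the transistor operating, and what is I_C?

saturation; I_C ≈ 2.7 mA

Assume active: I_B = (11 − 0.7)/(330 + 151×0.1) = 0.0298 mA, I_C = β·I_B = 4.48 mA.
Then V_CE = 13 − 4.48×4.7 − 4.51×0.1 = -8.49 V < 0.2 V — the active assumption fails.
Re-solve with V_CE = 0.2 V. KCL at the emitter: V_E/R_E = (V_BB−0.7−V_E)/R_B + (V_CC−0.2−V_E)/R_C, giving V_E = 0.27 V.
I_C = (V_CC − 0.2 − V_E)/R_C = (12.8 − 0.27)/4.7 = 2.67 mA.
Check: I_B = (10.3 − 0.27)/330 = 0.0304 mA, and β·I_B = 4.56 mA > I_C, confirming saturation.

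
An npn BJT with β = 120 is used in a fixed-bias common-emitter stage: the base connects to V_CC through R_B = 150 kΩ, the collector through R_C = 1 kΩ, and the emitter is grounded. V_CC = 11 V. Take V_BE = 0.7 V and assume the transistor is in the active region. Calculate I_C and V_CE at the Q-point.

Base loop: V_CC = I_B·R_B + V_BE, so I_B = (11 − 0.7)/150 kΩ = 0.0687 mA.
In the active region I_C = β·I_B = 120 × 0.0687 = 8.24 mA.
Collector loop: V_CE = V_CC − I_C·R_C = 11 − 8.24×1 = 2.76 V.
Since V_CE = 2.76 V > V_CE(sat) ≈ 0.2 V, the transistor is in the active region as assumed.

I_C ≈ 8.2 mA, V_CE ≈ 2.8 V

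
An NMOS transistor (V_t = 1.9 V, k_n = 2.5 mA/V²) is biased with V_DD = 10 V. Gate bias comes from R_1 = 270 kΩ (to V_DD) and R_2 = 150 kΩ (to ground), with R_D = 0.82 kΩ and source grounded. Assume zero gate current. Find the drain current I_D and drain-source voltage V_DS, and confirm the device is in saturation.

I_D ≈ 3.5 mA, V_DS ≈ 7.1 V

V_G = V_DD·R_2/(R_1+R_2) = 10×150/420 = 3.57 V. With the source grounded, V_GS = V_G = 3.57 V.
Assume saturation: I_D = (k_n/2)(V_GS − V_t)² = (2.5/2)×(3.57 − 1.9)² = 1.25×1.67² = 3.49 mA.
V_DS = V_DD − I_D·R_D = 10 − 3.49×0.82 = 7.14 V.
Saturation requires V_DS ≥ V_GS − V_t = 1.67 V; 7.14 ≥ 1.67 ✓.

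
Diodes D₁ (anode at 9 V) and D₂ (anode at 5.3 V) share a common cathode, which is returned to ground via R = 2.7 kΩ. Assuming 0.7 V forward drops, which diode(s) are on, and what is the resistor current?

Only D₁ conducts; I_R ≈ 3.1 mA

Assume both conduct. Then node N would need to be at both 9−0.7 = 8.3 V and 5.3−0.7 = 4.6 V, which is impossible.
Assume only D₁ conducts: V_N = 9 − 0.7 = 8.3 V, so I_R = 8.3/2.7 = 3.07 mA.
Check D₂: its anode-to-cathode voltage is 5.3 − 8.3 = -3 V < 0.7 V, so it is off. The assumption is consistent.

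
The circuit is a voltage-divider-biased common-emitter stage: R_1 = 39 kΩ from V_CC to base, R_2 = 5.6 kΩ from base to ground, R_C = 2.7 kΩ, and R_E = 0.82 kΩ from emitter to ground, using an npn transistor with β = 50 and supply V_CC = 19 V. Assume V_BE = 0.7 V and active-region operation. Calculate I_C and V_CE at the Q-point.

I_C ≈ 1.8 mA, V_CE ≈ 13 V

Thevenize the base divider: V_Th = V_CC·R_2/(R_1+R_2) = 19×5.6/44.6 = 2.39 V, R_Th = R_1‖R_2 = 4.9 kΩ.
Base-emitter loop: V_Th = I_B·R_Th + V_BE + (β+1)I_B·R_E, so I_B = (2.39 − 0.7) / (4.9 + 51×0.82) = 0.0361 mA.
I_C = β·I_B = 50×0.0361 = 1.8 mA, and I_E = (β+1)I_B = 1.84 mA.
V_CE = V_CC − I_C·R_C − I_E·R_E = 19 − 1.8×2.7 − 1.84×0.82 = 12.6 V.
V_CE = 12.6 V > 0.2 V confirms active-region operation.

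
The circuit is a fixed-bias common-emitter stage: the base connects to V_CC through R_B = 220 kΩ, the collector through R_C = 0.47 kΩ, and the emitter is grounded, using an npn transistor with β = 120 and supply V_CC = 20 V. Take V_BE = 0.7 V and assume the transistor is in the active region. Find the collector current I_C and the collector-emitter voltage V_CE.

I_C ≈ 11 mA, V_CE ≈ 15 V

Base loop: V_CC = I_B·R_B + V_BE, so I_B = (20 − 0.7)/220 kΩ = 0.0877 mA.
In the active region I_C = β·I_B = 120 × 0.0877 = 10.5 mA.
Collector loop: V_CE = V_CC − I_C·R_C = 20 − 10.5×0.47 = 15.1 V.
Since V_CE = 15.1 V > V_CE(sat) ≈ 0.2 V, the transistor is in the active region as assumed.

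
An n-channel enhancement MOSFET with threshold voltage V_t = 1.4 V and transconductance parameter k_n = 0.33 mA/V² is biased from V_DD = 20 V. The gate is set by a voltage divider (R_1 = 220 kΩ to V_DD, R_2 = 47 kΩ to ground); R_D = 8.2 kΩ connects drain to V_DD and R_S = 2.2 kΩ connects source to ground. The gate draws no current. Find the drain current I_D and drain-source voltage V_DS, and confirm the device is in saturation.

I_D ≈ 0.33 mA, V_DS ≈ 17 V

V_G = V_DD·R_2/(R_1+R_2) = 20×47/267 = 3.52 V.
Assume saturation: I_D = (k_n/2)(V_GS − V_t)² with V_GS = V_G − I_D·R_S = 3.52 − 2.2·I_D.
Substituting gives 0.799·I_D² − 2.54·I_D + 0.742 = 0, with roots I_D = 0.325 or 2.85 mA.
The root I_D = 2.85 mA gives V_GS = -2.76 V ≤ V_t, so take I_D = 0.325 mA.
Then V_GS = 2.8 V and V_DS = V_DD − I_D(R_D+R_S) = 20 − 0.325×10.4 = 16.6 V.
Saturation requires V_DS ≥ V_GS − V_t = 1.4 V; 16.6 ≥ 1.4 ✓.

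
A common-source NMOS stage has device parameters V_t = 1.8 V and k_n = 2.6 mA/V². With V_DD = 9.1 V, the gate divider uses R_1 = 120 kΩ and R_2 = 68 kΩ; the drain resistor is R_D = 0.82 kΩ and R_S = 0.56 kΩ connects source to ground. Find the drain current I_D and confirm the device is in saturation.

V_G = V_DD·R_2/(R_1+R_2) = 9.1×68/188 = 3.29 V.
Assume saturation: I_D = (k_n/2)(V_GS − V_t)² with V_GS = V_G − I_D·R_S = 3.29 − 0.56·I_D.
Substituting gives 0.408·I_D² − 3.17·I_D + 2.89 = 0, with roots I_D = 1.05 or 6.72 mA.
The root I_D = 6.72 mA gives V_GS = -0.474 V ≤ V_t, so take I_D = 1.05 mA.
Then V_GS = 2.7 V and V_DS = V_DD − I_D(R_D+R_S) = 9.1 − 1.05×1.38 = 7.64 V.
Saturation requires V_DS ≥ V_GS − V_t = 0.901 V; 7.64 ≥ 0.901 ✓.

I_D ≈ 1.1 mA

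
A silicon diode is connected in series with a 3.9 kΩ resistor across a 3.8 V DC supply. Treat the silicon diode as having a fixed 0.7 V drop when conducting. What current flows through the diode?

I ≈ 0.79 mA

KVL around the loop: 3.8 = V_D + I·R = 0.7 + I × 3.9 kΩ.
So I = (3.8 − 0.7) / 3.9 kΩ = 3.1 / 3.9 = 0.795 mA.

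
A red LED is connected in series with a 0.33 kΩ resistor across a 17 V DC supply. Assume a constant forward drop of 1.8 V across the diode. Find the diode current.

I ≈ 46 mA

KVL around the loop: 17 = V_D + I·R = 1.8 + I × 0.33 kΩ.
So I = (17 − 1.8) / 0.33 kΩ = 15.2 / 0.33 = 46.1 mA.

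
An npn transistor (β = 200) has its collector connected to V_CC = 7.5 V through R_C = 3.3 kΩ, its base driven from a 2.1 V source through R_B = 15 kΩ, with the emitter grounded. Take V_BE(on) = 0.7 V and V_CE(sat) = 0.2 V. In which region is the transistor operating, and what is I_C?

saturation; I_C ≈ 2.2 mA

Assume active: I_B = (2.1 − 0.7)/15 = 0.0933 mA, giving I_C = β·I_B = 18.7 mA.
But then V_CE = 7.5 − 18.7×3.3 = -54.1 V < V_CE(sat) = 0.2 V — impossible in the active region.
So the transistor is saturated. With V_CE = 0.2 V, I_C = (V_CC − 0.2)/R_C = 7.3/3.3 = 2.21 mA.
Check: β·I_B = 18.7 mA > I_C = 2.21 mA, confirming saturation.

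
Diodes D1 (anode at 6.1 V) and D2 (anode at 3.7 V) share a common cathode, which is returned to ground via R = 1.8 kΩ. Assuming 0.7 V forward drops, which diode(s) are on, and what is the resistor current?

Assume both conduct. Then node N would need to be at both 6.1−0.7 = 5.4 V and 3.7−0.7 = 3 V, which is impossible.
Assume only D1 conducts: V_N = 6.1 − 0.7 = 5.4 V, so I_R = 5.4/1.8 = 3 mA.
Check D2: its anode-to-cathode voltage is 3.7 − 5.4 = -1.7 V < 0.7 V, so it is off. The assumption is consistent.

Only D1 conducts; I_R ≈ 3 mA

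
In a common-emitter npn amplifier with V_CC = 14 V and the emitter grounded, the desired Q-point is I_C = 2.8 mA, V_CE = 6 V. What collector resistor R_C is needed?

R_C ≈ 2.9 kΩ

Collector loop: V_CC = I_C·R_C + V_CE.
R_C = (V_CC − V_CE)/I_C = (14 − 6)/2.8 = 2.86 kΩ.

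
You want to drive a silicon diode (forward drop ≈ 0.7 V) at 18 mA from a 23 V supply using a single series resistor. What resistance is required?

R ≈ 1.2 kΩ

The resistor drops V_S − V_D = 23 − 0.7 = 22.3 V at 18 mA.
R = 22.3 V / 18 mA = 1.24 kΩ.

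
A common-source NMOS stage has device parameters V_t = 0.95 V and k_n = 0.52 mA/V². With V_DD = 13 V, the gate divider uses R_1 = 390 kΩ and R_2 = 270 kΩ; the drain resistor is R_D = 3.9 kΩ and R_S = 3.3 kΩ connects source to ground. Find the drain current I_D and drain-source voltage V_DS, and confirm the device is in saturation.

V_G = V_DD·R_2/(R_1+R_2) = 13×270/660 = 5.32 V.
Assume saturation: I_D = (k_n/2)(V_GS − V_t)² with V_GS = V_G − I_D·R_S = 5.32 − 3.3·I_D.
Substituting gives 2.83·I_D² − 8.5·I_D + 4.96 = 0, with roots I_D = 0.794 or 2.21 mA.
The root I_D = 2.21 mA gives V_GS = -1.96 V ≤ V_t, so take I_D = 0.794 mA.
Then V_GS = 2.7 V and V_DS = V_DD − I_D(R_D+R_S) = 13 − 0.794×7.2 = 7.28 V.
Saturation requires V_DS ≥ V_GS − V_t = 1.75 V; 7.28 ≥ 1.75 ✓.

I_D ≈ 0.79 mA, V_DS ≈ 7.3 V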